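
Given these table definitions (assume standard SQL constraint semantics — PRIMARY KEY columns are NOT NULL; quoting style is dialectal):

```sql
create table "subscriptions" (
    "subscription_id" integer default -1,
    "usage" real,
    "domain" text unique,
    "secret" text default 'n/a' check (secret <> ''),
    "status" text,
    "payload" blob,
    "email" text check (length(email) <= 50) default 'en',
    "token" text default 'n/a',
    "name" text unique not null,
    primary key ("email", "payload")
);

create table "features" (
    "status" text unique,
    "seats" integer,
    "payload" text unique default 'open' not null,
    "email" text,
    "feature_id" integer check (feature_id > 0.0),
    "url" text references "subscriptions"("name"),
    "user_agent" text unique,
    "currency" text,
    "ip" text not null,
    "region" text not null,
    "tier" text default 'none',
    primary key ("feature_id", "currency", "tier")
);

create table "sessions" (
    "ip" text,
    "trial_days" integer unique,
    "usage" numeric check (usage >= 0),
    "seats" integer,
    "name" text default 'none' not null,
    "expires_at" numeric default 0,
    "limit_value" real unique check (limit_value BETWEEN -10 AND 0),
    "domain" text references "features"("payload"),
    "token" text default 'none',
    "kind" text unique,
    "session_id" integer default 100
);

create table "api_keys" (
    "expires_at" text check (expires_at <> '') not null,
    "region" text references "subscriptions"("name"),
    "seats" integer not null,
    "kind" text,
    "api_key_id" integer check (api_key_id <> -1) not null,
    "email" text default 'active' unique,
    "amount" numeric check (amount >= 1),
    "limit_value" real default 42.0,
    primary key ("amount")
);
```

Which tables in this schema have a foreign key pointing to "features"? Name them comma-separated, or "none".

sessions

- sessions.domain references features(payload).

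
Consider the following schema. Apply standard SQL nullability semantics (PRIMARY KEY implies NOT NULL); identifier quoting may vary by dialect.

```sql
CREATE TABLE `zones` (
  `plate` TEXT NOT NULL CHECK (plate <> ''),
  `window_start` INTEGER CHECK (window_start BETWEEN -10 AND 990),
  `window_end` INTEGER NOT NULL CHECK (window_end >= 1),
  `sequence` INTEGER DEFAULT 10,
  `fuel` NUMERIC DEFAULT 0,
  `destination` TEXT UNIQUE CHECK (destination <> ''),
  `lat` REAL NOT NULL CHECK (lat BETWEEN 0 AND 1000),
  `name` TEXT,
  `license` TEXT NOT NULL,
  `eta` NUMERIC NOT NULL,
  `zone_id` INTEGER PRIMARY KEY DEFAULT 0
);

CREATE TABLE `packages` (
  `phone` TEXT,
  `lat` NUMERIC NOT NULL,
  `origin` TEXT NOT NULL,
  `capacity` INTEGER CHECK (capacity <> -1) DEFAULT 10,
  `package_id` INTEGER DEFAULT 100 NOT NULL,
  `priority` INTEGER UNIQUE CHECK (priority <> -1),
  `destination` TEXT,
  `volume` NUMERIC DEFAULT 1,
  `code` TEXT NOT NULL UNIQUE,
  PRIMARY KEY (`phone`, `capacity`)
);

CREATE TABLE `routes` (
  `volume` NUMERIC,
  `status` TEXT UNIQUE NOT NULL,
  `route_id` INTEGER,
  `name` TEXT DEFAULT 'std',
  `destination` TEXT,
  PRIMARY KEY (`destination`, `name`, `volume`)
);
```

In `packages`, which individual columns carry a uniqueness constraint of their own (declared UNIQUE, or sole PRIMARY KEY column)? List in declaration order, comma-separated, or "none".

priority, code

- phone: part of a composite PRIMARY KEY — only the tuple is unique, not this column on its own.
- lat: no UNIQUE or single-column PK constraint.
- origin: no UNIQUE or single-column PK constraint.
- capacity: part of a composite PRIMARY KEY — only the tuple is unique, not this column on its own.
- package_id: no UNIQUE or single-column PK constraint.
- priority: declared UNIQUE → unique.
- destination: no UNIQUE or single-column PK constraint.
- volume: no UNIQUE or single-column PK constraint.
- code: declared UNIQUE → unique.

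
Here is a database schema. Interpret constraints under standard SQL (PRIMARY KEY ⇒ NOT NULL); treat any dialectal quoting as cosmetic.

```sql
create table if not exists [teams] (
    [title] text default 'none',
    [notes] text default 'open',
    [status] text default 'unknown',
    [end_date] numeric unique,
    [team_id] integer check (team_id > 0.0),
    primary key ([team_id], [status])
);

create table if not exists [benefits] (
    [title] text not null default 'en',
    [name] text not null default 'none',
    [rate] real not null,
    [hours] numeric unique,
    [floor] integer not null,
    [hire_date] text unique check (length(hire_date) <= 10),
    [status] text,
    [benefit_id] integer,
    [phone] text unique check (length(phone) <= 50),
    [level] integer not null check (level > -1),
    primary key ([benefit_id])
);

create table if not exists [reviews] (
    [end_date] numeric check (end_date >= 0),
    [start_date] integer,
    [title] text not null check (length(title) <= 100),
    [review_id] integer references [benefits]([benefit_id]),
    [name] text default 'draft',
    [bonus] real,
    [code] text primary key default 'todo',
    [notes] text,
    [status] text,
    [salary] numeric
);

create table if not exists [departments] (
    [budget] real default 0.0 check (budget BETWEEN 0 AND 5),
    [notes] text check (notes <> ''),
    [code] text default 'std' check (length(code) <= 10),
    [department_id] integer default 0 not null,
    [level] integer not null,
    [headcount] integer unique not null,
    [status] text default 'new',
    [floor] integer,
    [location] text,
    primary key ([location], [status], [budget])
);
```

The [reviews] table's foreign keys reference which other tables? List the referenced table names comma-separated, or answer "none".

- review_id REFERENCES benefits(benefit_id).

benefits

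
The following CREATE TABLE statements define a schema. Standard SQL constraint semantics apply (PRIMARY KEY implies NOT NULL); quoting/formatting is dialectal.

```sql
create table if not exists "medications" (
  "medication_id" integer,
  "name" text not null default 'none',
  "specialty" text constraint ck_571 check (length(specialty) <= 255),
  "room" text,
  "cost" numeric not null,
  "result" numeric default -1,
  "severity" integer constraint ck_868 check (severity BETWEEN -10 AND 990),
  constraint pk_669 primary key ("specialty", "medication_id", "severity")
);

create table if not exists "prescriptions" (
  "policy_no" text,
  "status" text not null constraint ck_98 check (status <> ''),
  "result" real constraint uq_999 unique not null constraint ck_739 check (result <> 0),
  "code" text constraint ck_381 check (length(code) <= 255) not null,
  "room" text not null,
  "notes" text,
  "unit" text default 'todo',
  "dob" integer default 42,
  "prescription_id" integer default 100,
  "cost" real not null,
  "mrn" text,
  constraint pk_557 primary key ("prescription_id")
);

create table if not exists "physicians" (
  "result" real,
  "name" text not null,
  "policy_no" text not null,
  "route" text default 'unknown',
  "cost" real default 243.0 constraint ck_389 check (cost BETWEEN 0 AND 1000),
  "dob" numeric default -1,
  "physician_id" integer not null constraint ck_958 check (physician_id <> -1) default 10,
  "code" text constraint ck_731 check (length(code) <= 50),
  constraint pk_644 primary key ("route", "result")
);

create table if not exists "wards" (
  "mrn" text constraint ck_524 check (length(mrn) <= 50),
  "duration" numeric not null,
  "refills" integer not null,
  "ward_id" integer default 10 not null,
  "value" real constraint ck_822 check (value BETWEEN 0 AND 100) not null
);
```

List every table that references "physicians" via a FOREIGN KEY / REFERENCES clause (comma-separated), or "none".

none

No REFERENCES clause anywhere in the schema names physicians.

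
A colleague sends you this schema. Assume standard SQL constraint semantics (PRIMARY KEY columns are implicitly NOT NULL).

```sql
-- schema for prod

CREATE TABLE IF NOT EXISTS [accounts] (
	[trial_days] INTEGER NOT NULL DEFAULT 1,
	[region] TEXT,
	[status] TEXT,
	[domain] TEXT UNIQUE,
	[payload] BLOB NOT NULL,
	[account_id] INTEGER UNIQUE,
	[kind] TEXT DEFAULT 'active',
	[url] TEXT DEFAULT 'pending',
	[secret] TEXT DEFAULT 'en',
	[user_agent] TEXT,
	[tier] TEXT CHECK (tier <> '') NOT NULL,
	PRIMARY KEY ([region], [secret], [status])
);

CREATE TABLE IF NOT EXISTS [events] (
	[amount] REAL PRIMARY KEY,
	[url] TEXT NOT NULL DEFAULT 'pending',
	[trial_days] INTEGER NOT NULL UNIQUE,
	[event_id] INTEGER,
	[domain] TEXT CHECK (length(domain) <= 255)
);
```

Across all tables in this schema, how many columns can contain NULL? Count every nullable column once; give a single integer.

7

accounts: 5 nullable (domain, account_id, kind, url, user_agent — PK (region, secret, status) and explicit NOT NULL columns excluded).
events: 2 nullable (event_id, domain — PK (amount) and explicit NOT NULL columns excluded).
Total: 5 + 2 = 7.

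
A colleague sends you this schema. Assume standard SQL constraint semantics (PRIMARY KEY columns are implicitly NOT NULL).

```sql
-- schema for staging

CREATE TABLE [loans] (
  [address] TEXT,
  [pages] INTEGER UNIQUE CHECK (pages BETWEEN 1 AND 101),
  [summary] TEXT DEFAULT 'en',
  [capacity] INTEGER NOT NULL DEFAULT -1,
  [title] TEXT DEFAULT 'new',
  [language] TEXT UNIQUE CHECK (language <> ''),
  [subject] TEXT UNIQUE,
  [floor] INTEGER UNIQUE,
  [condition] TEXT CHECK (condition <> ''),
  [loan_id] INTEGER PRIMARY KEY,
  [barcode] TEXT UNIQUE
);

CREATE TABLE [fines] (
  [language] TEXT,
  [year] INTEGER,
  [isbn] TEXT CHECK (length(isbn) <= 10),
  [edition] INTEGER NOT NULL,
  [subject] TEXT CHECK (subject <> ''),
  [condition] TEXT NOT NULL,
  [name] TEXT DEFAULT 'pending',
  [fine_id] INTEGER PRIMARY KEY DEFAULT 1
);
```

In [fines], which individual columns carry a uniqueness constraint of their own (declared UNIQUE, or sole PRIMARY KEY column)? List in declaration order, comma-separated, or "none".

- language: no UNIQUE or single-column PK constraint.
- year: no UNIQUE or single-column PK constraint.
- isbn: no UNIQUE or single-column PK constraint.
- edition: no UNIQUE or single-column PK constraint.
- subject: no UNIQUE or single-column PK constraint.
- condition: no UNIQUE or single-column PK constraint.
- name: no UNIQUE or single-column PK constraint.
- fine_id: single-column PRIMARY KEY → unique.

fine_id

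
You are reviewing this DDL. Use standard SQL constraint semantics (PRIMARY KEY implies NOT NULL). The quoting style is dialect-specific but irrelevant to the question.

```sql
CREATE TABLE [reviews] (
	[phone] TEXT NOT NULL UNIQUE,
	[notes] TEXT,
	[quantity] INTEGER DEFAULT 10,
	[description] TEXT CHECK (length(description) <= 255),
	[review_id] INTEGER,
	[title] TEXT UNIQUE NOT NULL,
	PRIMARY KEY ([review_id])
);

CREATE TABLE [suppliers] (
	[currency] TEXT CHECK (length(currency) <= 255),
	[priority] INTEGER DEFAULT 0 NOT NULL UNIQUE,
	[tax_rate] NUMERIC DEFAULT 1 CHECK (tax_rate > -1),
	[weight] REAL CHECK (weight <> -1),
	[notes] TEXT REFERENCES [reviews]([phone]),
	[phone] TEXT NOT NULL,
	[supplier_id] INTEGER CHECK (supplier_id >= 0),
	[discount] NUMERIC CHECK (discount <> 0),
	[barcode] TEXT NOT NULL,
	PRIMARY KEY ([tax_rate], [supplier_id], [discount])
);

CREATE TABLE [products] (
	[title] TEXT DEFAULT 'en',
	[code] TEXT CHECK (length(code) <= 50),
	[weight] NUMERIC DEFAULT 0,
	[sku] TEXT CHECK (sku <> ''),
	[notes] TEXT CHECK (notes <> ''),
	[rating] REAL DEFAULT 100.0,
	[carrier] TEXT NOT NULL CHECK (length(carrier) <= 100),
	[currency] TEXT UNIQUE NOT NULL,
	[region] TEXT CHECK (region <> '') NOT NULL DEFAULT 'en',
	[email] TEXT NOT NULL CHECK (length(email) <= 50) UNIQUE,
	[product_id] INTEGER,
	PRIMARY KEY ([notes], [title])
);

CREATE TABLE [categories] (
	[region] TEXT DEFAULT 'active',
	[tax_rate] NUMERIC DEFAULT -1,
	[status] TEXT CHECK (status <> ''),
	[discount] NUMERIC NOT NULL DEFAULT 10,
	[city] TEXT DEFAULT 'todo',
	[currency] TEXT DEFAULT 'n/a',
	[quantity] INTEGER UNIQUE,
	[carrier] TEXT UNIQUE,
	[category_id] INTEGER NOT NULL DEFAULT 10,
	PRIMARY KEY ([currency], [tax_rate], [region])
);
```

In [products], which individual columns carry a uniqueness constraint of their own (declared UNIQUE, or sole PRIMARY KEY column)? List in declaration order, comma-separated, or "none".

- title: part of a composite PRIMARY KEY — only the tuple is unique, not this column on its own.
- code: no UNIQUE or single-column PK constraint.
- weight: no UNIQUE or single-column PK constraint.
- sku: no UNIQUE or single-column PK constraint.
- notes: part of a composite PRIMARY KEY — only the tuple is unique, not this column on its own.
- rating: no UNIQUE or single-column PK constraint.
- carrier: no UNIQUE or single-column PK constraint.
- currency: declared UNIQUE → unique.
- region: no UNIQUE or single-column PK constraint.
- email: declared UNIQUE → unique.
- product_id: no UNIQUE or single-column PK constraint.

currency, email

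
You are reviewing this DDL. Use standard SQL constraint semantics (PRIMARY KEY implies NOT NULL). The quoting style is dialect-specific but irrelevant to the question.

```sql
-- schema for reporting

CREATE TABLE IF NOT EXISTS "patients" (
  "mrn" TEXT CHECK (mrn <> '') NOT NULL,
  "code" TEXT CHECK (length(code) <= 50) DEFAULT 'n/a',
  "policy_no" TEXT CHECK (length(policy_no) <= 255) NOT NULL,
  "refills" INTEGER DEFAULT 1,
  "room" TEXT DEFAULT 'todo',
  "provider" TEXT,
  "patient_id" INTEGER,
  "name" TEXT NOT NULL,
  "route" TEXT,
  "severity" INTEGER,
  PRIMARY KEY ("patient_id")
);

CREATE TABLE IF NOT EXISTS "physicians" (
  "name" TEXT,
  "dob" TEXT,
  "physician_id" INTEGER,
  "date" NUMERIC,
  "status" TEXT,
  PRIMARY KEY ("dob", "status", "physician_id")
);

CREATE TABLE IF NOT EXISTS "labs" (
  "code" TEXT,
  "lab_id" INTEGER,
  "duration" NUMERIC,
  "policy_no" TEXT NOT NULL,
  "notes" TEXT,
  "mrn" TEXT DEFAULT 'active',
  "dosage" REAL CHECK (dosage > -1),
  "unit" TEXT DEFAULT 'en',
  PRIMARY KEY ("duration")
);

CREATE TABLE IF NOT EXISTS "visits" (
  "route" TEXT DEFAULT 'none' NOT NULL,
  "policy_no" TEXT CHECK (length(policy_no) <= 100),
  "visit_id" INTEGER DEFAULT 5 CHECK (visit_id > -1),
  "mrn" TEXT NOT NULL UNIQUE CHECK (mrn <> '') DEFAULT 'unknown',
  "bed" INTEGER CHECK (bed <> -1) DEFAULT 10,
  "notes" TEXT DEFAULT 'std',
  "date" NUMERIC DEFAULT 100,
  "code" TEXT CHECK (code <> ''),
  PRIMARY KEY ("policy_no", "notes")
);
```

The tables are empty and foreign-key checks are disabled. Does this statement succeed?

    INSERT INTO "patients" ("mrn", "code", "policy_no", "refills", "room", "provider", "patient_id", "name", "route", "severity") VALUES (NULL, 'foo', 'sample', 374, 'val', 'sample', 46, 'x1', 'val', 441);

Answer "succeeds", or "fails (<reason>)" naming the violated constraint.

fails (NOT NULL on mrn)

mrn is explicitly set to NULL, but mrn is declared NOT NULL.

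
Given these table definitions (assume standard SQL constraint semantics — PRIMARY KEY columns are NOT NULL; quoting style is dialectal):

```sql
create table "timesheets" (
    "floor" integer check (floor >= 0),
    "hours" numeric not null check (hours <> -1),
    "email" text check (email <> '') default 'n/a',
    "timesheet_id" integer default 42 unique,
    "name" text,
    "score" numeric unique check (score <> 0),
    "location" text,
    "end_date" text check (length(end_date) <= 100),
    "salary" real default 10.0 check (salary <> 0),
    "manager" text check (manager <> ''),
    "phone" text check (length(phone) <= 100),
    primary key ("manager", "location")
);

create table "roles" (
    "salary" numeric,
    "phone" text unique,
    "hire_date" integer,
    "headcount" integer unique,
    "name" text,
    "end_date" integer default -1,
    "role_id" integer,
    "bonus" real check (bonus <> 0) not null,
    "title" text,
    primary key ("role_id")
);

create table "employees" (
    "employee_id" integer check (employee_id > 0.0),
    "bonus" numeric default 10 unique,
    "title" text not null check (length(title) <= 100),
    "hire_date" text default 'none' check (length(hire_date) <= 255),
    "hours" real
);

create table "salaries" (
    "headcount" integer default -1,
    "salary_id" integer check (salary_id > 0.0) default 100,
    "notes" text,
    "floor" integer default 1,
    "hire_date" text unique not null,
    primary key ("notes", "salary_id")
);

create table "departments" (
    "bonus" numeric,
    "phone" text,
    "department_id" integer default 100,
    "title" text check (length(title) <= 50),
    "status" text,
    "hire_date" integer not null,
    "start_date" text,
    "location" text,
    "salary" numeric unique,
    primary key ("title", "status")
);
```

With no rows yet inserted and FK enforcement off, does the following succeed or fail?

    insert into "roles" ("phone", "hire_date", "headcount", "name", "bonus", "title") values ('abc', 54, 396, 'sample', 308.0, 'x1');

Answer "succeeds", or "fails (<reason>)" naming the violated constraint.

fails (NOT NULL on role_id)

role_id is omitted from the column list and has no DEFAULT, so it would receive NULL.
But role_id is part of the PRIMARY KEY (implied NOT NULL).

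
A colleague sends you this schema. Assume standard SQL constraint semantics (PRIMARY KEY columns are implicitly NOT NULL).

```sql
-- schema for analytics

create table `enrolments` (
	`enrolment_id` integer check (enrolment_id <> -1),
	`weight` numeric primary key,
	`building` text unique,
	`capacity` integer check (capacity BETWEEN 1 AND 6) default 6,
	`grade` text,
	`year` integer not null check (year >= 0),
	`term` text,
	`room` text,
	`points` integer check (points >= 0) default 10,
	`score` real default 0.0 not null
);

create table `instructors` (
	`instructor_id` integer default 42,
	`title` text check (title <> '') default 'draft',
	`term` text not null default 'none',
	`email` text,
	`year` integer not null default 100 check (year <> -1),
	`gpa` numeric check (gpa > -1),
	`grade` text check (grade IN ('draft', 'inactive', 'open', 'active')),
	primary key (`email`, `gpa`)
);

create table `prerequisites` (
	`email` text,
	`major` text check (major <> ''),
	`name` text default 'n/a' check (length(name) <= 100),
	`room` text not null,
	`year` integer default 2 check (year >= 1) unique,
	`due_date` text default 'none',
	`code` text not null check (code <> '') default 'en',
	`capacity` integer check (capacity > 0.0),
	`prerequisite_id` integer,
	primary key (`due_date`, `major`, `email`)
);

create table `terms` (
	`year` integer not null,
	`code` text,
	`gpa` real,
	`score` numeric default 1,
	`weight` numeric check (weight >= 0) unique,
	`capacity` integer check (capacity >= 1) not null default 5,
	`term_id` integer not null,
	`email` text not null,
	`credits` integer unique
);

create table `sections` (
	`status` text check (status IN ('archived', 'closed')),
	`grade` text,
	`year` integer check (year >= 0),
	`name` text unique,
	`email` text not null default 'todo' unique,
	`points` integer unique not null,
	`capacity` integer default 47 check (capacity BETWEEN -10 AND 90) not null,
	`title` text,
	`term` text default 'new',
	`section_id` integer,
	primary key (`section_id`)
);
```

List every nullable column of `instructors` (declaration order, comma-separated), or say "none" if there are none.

- instructor_id: DEFAULT only fills an omitted column; an explicit NULL is still allowed → nullable.
- title: CHECK does not forbid NULL (a CHECK constraint passes when its expression is NULL) → nullable.
- term: declared NOT NULL → not nullable.
- email: part of the PRIMARY KEY, which implies NOT NULL → not nullable.
- year: declared NOT NULL → not nullable.
- gpa: part of the PRIMARY KEY, which implies NOT NULL → not nullable.
- grade: CHECK does not forbid NULL (a CHECK constraint passes when its expression is NULL) → nullable.

instructor_id, title, grade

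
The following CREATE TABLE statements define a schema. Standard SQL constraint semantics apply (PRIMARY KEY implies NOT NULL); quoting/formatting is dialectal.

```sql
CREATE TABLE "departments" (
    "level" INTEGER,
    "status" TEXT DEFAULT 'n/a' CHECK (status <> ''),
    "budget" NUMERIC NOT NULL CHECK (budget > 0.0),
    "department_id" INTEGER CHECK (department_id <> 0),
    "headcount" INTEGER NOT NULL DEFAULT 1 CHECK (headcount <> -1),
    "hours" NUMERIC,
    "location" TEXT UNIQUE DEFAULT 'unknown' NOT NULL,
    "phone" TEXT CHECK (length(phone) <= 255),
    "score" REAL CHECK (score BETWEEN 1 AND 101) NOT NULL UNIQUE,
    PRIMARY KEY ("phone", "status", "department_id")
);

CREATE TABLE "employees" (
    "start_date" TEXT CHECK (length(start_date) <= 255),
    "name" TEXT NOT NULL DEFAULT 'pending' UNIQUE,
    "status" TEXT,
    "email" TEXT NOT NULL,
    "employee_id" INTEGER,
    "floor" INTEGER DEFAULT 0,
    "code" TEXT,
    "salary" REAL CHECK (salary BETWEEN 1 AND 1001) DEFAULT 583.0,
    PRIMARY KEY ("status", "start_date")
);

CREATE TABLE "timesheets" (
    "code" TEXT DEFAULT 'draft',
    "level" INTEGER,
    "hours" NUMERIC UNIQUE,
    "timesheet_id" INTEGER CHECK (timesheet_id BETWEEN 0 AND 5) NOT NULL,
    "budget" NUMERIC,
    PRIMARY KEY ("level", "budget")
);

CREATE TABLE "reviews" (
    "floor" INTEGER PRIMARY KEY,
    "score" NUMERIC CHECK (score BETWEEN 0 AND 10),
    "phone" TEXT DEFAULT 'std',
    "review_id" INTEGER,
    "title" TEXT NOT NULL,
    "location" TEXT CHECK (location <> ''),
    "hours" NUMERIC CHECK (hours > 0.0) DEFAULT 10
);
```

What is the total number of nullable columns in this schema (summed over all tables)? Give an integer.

departments: 2 nullable (level, hours — PK (phone, status, department_id) and explicit NOT NULL columns excluded).
employees: 4 nullable (employee_id, floor, code, salary — PK (status, start_date) and explicit NOT NULL columns excluded).
timesheets: 2 nullable (code, hours — PK (level, budget) and explicit NOT NULL columns excluded).
reviews: 5 nullable (score, phone, review_id, location, hours — PK (floor) and explicit NOT NULL columns excluded).
Total: 2 + 4 + 2 + 5 = 13.

13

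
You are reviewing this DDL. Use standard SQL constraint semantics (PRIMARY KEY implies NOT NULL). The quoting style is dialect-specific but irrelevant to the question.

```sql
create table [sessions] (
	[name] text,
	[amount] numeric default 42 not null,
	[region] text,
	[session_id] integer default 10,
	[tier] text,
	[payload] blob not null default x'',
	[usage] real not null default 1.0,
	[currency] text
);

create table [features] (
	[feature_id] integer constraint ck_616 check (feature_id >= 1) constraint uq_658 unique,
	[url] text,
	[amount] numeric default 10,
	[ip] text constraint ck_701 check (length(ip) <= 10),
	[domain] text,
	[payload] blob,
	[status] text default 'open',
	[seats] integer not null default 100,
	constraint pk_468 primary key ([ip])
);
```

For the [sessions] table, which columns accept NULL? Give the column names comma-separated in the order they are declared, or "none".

- name: no NOT NULL constraint applies → nullable.
- amount: declared NOT NULL → not nullable.
- region: no NOT NULL constraint applies → nullable.
- session_id: DEFAULT only fills an omitted column; an explicit NULL is still allowed → nullable.
- tier: no NOT NULL constraint applies → nullable.
- payload: declared NOT NULL → not nullable.
- usage: declared NOT NULL → not nullable.
- currency: no NOT NULL constraint applies → nullable.

name, region, session_id, tier, currency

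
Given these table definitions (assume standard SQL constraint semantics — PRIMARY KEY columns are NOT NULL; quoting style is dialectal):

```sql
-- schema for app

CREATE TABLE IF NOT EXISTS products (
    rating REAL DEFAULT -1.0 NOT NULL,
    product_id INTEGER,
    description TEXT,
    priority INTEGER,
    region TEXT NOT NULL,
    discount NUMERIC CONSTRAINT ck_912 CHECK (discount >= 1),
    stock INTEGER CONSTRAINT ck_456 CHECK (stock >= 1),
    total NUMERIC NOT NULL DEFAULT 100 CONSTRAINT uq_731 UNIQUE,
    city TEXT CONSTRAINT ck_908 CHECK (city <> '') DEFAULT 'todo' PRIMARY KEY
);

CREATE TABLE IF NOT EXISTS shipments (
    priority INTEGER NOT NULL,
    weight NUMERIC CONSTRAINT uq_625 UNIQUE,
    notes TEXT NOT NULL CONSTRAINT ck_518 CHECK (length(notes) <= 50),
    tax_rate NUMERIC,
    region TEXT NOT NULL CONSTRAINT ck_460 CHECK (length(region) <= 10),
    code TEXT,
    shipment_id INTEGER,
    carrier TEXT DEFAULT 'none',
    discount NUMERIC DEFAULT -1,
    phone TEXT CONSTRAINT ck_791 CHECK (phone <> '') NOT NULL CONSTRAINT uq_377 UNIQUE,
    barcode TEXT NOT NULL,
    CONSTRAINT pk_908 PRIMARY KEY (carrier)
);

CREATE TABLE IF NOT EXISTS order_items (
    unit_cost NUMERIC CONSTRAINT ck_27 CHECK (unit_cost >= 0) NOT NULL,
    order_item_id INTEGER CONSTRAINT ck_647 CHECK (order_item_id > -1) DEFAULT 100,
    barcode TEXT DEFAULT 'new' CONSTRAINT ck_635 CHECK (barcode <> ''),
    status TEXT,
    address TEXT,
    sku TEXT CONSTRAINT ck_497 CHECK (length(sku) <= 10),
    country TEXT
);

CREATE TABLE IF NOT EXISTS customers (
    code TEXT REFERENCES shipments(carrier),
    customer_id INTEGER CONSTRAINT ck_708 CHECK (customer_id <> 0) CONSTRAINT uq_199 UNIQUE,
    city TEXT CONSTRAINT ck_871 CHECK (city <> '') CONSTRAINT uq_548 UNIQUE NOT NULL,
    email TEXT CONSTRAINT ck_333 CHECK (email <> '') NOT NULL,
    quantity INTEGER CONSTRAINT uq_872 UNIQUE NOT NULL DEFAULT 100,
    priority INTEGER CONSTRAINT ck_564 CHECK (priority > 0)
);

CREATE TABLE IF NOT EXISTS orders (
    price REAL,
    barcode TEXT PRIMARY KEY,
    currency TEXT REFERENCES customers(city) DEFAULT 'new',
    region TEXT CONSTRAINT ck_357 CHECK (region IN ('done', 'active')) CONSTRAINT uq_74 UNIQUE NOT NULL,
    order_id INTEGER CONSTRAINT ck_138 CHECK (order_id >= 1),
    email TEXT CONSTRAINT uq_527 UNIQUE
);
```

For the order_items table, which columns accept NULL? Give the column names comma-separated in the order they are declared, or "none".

order_item_id, barcode, status, address, sku, country

- unit_cost: declared NOT NULL → not nullable.
- order_item_id: CHECK does not forbid NULL (a CHECK constraint passes when its expression is NULL) → nullable.
- barcode: CHECK does not forbid NULL (a CHECK constraint passes when its expression is NULL) → nullable.
- status: no NOT NULL constraint applies → nullable.
- address: no NOT NULL constraint applies → nullable.
- sku: CHECK does not forbid NULL (a CHECK constraint passes when its expression is NULL) → nullable.
- country: no NOT NULL constraint applies → nullable.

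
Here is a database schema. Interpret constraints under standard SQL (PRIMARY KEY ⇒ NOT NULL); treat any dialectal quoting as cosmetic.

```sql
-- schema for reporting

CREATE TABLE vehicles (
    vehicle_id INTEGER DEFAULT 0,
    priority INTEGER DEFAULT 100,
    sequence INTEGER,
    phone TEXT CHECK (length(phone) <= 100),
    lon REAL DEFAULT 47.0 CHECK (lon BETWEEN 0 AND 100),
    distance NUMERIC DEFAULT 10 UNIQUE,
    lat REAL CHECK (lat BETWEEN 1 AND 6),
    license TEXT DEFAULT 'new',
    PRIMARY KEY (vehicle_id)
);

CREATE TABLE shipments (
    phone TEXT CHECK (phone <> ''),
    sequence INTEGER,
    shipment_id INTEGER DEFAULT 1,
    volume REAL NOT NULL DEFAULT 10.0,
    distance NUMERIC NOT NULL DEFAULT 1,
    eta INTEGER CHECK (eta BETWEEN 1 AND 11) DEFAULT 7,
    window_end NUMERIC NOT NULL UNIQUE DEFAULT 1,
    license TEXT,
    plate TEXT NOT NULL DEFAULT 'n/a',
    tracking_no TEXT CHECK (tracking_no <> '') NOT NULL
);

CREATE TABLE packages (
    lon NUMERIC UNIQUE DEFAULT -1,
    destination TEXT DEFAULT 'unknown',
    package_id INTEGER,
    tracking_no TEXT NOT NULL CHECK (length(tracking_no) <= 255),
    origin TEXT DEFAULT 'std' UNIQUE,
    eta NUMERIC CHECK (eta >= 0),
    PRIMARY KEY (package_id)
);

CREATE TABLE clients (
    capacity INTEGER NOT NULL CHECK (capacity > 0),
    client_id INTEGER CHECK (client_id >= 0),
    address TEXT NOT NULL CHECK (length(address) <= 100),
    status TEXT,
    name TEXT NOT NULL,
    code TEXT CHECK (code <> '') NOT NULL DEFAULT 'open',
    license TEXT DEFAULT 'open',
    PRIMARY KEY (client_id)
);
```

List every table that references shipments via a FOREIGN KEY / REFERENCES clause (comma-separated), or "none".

none

No REFERENCES clause anywhere in the schema names shipments.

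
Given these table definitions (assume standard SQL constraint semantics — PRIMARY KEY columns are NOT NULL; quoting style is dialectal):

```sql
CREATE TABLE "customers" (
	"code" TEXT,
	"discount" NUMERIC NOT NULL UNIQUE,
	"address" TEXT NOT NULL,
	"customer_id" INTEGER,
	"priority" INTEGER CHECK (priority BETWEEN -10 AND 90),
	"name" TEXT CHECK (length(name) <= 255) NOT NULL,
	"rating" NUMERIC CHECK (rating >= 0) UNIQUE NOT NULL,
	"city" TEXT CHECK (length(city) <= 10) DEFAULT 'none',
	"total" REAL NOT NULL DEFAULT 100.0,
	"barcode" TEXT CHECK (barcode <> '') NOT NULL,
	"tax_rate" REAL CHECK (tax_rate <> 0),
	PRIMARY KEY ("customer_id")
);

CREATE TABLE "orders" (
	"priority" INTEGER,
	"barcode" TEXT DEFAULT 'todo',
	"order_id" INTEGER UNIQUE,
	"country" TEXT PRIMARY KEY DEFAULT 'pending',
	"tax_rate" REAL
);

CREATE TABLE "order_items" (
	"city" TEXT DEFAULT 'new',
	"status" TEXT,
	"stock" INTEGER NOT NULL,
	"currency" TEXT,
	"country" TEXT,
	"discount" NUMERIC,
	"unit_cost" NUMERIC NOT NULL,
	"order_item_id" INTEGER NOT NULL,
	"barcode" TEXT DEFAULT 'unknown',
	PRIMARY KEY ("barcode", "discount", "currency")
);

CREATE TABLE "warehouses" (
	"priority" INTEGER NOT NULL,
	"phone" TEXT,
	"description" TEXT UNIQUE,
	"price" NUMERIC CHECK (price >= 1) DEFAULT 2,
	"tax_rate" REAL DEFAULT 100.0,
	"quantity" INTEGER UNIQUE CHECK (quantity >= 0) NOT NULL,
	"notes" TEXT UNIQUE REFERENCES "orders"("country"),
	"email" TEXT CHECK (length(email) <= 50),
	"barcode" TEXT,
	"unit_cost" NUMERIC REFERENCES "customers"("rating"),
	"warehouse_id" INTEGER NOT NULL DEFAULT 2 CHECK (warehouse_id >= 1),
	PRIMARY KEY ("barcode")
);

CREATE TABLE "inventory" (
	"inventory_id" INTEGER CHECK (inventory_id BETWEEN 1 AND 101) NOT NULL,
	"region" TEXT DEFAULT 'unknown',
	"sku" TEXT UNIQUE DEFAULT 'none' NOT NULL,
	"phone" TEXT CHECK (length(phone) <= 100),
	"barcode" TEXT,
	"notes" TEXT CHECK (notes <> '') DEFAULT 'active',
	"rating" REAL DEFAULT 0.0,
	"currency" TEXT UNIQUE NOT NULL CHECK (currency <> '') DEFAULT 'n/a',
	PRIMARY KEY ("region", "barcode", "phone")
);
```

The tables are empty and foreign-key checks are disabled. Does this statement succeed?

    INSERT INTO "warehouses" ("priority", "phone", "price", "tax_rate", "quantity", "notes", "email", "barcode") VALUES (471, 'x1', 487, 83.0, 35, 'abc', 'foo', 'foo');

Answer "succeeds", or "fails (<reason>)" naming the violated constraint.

NOT NULL columns: barcode is supplied; priority is supplied; quantity is supplied; warehouse_id defaults to 2.
CHECK constraints: 487 satisfies (price >= 1); 35 satisfies (quantity >= 0); 'foo' satisfies (length(email) <= 50).
No constraint is violated.

succeeds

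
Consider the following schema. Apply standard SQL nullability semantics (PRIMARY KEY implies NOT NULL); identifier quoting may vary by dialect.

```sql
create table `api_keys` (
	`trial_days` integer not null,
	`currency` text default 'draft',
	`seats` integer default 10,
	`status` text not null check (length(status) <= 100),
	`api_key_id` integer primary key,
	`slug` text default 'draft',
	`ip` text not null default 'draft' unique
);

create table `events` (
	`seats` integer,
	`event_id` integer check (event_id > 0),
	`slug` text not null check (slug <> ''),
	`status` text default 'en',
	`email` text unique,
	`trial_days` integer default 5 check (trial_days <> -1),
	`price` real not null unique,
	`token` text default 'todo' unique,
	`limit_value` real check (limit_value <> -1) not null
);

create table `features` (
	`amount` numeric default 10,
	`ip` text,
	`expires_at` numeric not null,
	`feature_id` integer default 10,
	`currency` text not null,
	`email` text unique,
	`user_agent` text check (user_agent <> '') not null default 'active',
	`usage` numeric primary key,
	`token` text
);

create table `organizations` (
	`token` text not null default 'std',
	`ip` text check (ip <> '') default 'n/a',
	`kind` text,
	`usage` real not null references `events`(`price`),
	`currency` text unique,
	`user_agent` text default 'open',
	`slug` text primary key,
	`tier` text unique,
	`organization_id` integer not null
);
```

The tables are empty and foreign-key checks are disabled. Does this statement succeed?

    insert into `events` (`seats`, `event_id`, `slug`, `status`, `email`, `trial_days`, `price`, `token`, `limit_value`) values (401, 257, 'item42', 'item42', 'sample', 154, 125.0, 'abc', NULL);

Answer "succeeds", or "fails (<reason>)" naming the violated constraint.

limit_value is explicitly set to NULL, but limit_value is declared NOT NULL.

fails (NOT NULL on limit_value)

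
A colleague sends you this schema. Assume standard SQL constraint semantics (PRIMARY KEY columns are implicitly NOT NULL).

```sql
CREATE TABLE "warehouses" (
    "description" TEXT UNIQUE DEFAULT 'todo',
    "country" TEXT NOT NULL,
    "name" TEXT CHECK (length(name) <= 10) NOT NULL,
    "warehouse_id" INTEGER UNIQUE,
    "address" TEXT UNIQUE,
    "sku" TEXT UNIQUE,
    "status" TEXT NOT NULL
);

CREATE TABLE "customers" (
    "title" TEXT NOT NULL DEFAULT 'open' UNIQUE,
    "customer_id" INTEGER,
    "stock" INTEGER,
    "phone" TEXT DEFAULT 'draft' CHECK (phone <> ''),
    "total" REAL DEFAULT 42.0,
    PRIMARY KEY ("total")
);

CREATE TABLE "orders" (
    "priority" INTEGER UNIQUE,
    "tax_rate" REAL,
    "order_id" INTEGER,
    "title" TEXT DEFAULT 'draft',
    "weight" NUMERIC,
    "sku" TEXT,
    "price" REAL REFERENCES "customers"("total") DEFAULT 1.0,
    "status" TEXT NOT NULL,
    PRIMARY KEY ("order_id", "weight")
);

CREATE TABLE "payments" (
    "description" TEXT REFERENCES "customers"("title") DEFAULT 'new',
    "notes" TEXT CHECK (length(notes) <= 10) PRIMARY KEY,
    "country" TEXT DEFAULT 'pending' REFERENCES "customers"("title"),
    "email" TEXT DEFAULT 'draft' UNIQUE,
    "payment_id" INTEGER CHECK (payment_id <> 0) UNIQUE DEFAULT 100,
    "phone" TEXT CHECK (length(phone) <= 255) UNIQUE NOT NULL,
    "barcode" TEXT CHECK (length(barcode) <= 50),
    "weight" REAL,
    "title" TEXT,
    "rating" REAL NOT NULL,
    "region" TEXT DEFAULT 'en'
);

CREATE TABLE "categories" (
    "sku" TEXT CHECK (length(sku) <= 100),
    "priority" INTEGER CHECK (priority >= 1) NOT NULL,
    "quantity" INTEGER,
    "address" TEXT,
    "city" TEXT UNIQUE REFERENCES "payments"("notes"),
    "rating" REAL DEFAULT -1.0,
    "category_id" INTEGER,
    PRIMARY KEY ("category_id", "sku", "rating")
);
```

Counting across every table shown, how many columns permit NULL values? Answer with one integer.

warehouses: 4 nullable (description, warehouse_id, address, sku — PK none and explicit NOT NULL columns excluded).
customers: 3 nullable (customer_id, stock, phone — PK (total) and explicit NOT NULL columns excluded).
orders: 5 nullable (priority, tax_rate, title, sku, price — PK (order_id, weight) and explicit NOT NULL columns excluded).
payments: 8 nullable (description, country, email, payment_id, barcode, weight, title, region — PK (notes) and explicit NOT NULL columns excluded).
categories: 3 nullable (quantity, address, city — PK (category_id, sku, rating) and explicit NOT NULL columns excluded).
Total: 4 + 3 + 5 + 8 + 3 = 23.

23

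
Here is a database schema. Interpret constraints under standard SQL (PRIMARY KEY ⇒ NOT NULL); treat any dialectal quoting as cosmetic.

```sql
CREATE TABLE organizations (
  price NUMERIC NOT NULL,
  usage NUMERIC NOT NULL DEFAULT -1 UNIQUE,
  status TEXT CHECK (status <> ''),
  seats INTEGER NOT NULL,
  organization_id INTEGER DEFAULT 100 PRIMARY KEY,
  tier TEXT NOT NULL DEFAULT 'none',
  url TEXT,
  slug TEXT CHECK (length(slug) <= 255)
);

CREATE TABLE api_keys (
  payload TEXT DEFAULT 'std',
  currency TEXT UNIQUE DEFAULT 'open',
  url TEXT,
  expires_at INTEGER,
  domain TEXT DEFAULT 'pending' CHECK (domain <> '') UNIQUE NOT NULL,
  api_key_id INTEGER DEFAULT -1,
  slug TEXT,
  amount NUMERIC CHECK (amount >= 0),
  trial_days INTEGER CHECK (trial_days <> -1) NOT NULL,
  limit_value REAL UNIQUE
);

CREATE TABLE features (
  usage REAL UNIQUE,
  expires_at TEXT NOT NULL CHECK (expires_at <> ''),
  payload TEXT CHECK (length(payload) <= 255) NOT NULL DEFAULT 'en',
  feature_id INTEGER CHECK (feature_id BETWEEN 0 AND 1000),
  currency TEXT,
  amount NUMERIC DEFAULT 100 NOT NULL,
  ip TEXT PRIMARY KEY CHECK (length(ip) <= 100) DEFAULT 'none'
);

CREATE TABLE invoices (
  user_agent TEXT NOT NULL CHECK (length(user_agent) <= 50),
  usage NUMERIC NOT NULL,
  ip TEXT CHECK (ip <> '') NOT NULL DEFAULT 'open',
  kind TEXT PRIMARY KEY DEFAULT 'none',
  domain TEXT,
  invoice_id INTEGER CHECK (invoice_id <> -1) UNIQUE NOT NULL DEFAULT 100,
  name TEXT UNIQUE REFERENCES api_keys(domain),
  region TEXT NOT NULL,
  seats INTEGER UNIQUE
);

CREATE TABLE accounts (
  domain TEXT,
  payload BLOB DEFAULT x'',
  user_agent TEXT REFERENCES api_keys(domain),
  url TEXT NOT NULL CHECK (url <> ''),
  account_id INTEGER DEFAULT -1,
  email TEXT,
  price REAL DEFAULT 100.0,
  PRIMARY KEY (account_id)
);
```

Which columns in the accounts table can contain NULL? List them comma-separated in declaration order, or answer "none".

domain, payload, user_agent, email, price

- domain: no NOT NULL constraint applies → nullable.
- payload: DEFAULT only fills an omitted column; an explicit NULL is still allowed → nullable.
- user_agent: a foreign key column may be NULL unless separately constrained → nullable.
- url: declared NOT NULL → not nullable.
- account_id: part of the PRIMARY KEY, which implies NOT NULL → not nullable.
- email: no NOT NULL constraint applies → nullable.
- price: DEFAULT only fills an omitted column; an explicit NULL is still allowed → nullable.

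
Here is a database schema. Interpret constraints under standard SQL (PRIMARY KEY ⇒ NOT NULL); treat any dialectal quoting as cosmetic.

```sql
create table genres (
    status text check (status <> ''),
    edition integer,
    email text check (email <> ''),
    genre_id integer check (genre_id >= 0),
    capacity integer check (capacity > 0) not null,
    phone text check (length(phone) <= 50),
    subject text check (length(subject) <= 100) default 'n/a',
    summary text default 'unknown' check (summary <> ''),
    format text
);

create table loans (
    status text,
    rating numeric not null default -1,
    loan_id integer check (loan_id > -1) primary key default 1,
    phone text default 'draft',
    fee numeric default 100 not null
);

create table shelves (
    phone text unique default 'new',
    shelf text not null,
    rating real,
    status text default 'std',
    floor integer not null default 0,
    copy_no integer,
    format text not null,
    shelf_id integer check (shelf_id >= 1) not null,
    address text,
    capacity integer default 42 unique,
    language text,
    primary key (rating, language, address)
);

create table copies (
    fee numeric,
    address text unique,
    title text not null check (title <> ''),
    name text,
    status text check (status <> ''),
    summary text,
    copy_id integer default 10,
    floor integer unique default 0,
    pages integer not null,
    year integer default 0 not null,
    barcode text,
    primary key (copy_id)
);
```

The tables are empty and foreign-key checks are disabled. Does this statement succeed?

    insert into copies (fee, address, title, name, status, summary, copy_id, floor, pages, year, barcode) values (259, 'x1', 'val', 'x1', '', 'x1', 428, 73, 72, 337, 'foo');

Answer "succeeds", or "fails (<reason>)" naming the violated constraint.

fails (CHECK on status)

The value '' for status violates CHECK (status <> '').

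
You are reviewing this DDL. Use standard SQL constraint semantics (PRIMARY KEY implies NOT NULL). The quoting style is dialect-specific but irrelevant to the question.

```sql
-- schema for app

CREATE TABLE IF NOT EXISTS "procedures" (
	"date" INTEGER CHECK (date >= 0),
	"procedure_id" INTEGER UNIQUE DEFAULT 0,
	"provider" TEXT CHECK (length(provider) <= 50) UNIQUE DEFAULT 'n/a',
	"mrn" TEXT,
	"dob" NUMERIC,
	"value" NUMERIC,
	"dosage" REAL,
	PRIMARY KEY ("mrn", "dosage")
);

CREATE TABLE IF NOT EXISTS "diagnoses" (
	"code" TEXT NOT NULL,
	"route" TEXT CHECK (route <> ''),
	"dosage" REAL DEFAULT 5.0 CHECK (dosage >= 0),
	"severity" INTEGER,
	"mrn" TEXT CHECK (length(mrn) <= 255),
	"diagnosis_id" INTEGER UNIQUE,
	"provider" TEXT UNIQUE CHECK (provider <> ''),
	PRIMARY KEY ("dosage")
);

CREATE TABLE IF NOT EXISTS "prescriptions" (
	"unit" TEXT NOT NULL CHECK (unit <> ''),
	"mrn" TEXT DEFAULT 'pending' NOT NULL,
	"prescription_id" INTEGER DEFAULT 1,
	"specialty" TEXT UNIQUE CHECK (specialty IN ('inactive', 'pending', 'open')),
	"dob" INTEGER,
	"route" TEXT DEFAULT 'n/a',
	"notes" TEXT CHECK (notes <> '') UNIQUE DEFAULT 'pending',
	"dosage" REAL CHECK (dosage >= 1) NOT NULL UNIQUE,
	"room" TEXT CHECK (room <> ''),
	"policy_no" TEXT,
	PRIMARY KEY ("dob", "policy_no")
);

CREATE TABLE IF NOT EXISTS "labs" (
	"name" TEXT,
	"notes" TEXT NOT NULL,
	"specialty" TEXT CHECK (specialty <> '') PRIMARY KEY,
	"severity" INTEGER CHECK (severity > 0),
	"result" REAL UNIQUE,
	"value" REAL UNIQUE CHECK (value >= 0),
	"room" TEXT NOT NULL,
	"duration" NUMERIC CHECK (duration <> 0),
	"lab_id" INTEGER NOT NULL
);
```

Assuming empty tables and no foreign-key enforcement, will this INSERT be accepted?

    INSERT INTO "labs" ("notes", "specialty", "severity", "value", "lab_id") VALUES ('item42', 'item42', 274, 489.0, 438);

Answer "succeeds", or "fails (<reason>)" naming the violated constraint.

room is omitted from the column list and has no DEFAULT, so it would receive NULL.
But room is declared NOT NULL.

fails (NOT NULL on room)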